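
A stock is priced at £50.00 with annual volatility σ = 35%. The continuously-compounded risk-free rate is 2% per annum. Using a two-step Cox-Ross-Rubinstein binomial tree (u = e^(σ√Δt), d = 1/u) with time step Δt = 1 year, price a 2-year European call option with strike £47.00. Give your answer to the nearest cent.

CRR parameters: u = e^(σ√Δt) = e^(0.35·√1) = 1.4191, d = 1/u = 0.7047
Per-period rate: rΔt = 0.02·1 = 0.02, so R = e^0.02 = 1.0202
Risk-neutral probability p = (e^0.02 − 0.7047)/(1.4191 − 0.7047) = 0.3155/0.7144 = 0.4417
Terminal stock prices: S_uu = 100.7, S_ud = 50, S_dd = 24.83
Terminal payoffs (S − K): max(53.69, 0) = 53.69, max(3, 0) = 3, max(-22.17, 0) = 0
Node u (S = 70.95): V_u = e^(−0.02)·[0.4417·53.6876 + 0.5583·3.0000] = 24.8840
Node d (S = 35.23): V_d = e^(−0.02)·[0.4417·3.0000 + 0.5583·0.0000] = 1.2987
Node 0 (S = 50): V_0 = e^(−0.02)·[0.4417·24.8840 + 0.5583·1.2987] = 11.4835

£11.48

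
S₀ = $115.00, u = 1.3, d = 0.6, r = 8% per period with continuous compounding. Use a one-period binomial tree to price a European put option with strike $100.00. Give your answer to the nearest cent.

$8.86

Risk-neutral probability p = (e^0.08 − 0.6)/(1.3 − 0.6) = 0.4833/0.7000 = 0.6904
Terminal stock prices: S_u = 149.5, S_d = 69
Terminal payoffs (K − S): max(-49.5, 0) = 0, max(31, 0) = 31
Node 0 (S = 115): V_0 = e^(−0.08)·[0.6904·0.0000 + 0.3096·31.0000] = 8.8594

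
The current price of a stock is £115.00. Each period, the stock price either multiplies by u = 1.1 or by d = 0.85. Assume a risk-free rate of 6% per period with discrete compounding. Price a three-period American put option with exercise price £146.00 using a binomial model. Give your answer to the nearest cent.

£31.00

Risk-neutral probability p = (1 + 0.06 − 0.85)/(1.1 − 0.85) = 0.2100/0.2500 = 0.8400
Terminal stock prices: S_uuu = 153.1, S_uud = 118.3, S_udd = 91.4, S_ddd = 70.62
Terminal payoffs (K − S): max(-7.065, 0) = 0, max(27.72, 0) = 27.72, max(54.6, 0) = 54.6, max(75.38, 0) = 75.38
Node uu (S = 139.2): continuation = 1/1.06·[0.8400·0.0000 + 0.1600·27.7225] = 4.1845; exercise value = 6.8500 > continuation, so V_uu = 6.8500 (exercise)
Node ud (S = 107.5): continuation = 1/1.06·[0.8400·27.7225 + 0.1600·54.6038] = 30.2108; exercise value = 38.4750 > continuation, so V_ud = 38.4750 (exercise)
Node dd (S = 83.09): continuation = 1/1.06·[0.8400·54.6038 + 0.1600·75.3756] = 54.6483; exercise value = 62.9125 > continuation, so V_dd = 62.9125 (exercise)
Node u (S = 126.5): continuation = 1/1.06·[0.8400·6.8500 + 0.1600·38.4750] = 11.2358; exercise value = 19.5000 > continuation, so V_u = 19.5000 (exercise)
Node d (S = 97.75): continuation = 1/1.06·[0.8400·38.4750 + 0.1600·62.9125] = 39.9858; exercise value = 48.2500 > continuation, so V_d = 48.2500 (exercise)
Node 0 (S = 115): continuation = 1/1.06·[0.8400·19.5000 + 0.1600·48.2500] = 22.7358; exercise value = 31.0000 > continuation, so V_0 = 31.0000 (exercise)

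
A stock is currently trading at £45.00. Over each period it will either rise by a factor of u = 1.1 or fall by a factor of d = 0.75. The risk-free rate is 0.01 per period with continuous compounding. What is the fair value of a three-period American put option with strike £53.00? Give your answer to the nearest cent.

£9.54

Risk-neutral probability p = (e^0.01 − 0.75)/(1.1 − 0.75) = 0.2601/0.3500 = 0.7430
Terminal stock prices: S_uuu = 59.9, S_uud = 40.84, S_udd = 27.84, S_ddd = 18.98
Terminal payoffs (K − S): max(-6.895, 0) = 0, max(12.16, 0) = 12.16, max(25.16, 0) = 25.16, max(34.02, 0) = 34.02
Node uu (S = 54.45): continuation = e^(−0.01)·[0.7430·0.0000 + 0.2570·12.1625] = 3.0947; exercise value = 0.0000 ≤ continuation, so V_uu = 3.0947
Node ud (S = 37.13): continuation = e^(−0.01)·[0.7430·12.1625 + 0.2570·25.1562] = 15.3476; exercise value = 15.8750 > continuation, so V_ud = 15.8750 (exercise)
Node dd (S = 25.31): continuation = e^(−0.01)·[0.7430·25.1562 + 0.2570·34.0156] = 27.1601; exercise value = 27.6875 > continuation, so V_dd = 27.6875 (exercise)
Node u (S = 49.5): continuation = e^(−0.01)·[0.7430·3.0947 + 0.2570·15.8750] = 6.3157; exercise value = 3.5000 ≤ continuation, so V_u = 6.3157
Node d (S = 33.75): continuation = e^(−0.01)·[0.7430·15.8750 + 0.2570·27.6875] = 18.7226; exercise value = 19.2500 > continuation, so V_d = 19.2500 (exercise)
Node 0 (S = 45): continuation = e^(−0.01)·[0.7430·6.3157 + 0.2570·19.2500] = 9.5439; exercise value = 8.0000 ≤ continuation, so V_0 = 9.5439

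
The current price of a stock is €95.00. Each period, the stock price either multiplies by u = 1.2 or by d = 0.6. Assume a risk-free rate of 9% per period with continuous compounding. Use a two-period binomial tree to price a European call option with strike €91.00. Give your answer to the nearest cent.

Risk-neutral probability p = (e^0.09 − 0.6)/(1.2 − 0.6) = 0.4942/0.6000 = 0.8236
Terminal stock prices: S_uu = 136.8, S_ud = 68.4, S_dd = 34.2
Terminal payoffs (S − K): max(45.8, 0) = 45.8, max(-22.6, 0) = 0, max(-56.8, 0) = 0
Node u (S = 114): V_u = e^(−0.09)·[0.8236·45.8000 + 0.1764·0.0000] = 34.4753
Node d (S = 57): V_d = e^(−0.09)·[0.8236·0.0000 + 0.1764·0.0000] = 0.0000
Node 0 (S = 95): V_0 = e^(−0.09)·[0.8236·34.4753 + 0.1764·0.0000] = 25.9508

€25.95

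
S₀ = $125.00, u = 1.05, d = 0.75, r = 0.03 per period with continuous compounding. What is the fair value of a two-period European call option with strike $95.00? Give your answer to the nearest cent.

$35.63

Risk-neutral probability p = (e^0.03 − 0.75)/(1.05 − 0.75) = 0.2805/0.3000 = 0.9348
Terminal stock prices: S_uu = 137.8, S_ud = 98.44, S_dd = 70.31
Terminal payoffs (S − K): max(42.81, 0) = 42.81, max(3.438, 0) = 3.438, max(-24.69, 0) = 0
Node u (S = 131.2): V_u = e^(−0.03)·[0.9348·42.8125 + 0.0652·3.4375] = 39.0577
Node d (S = 93.75): V_d = e^(−0.03)·[0.9348·3.4375 + 0.0652·0.0000] = 3.1186
Node 0 (S = 125): V_0 = e^(−0.03)·[0.9348·39.0577 + 0.0652·3.1186] = 35.6311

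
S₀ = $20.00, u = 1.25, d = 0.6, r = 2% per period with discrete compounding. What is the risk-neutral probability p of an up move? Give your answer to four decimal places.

Risk-neutral probability p = (1 + 0.02 − 0.6)/(1.25 − 0.6) = 0.4200/0.6500 = 0.6462

p = 0.6462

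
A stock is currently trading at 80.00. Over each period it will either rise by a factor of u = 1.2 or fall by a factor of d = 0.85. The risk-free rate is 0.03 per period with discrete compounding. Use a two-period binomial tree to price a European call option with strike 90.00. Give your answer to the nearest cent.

Risk-neutral probability p = (1 + 0.03 − 0.85)/(1.2 − 0.85) = 0.1800/0.3500 = 0.5143
Terminal stock prices: S_uu = 115.2, S_ud = 81.6, S_dd = 57.8
Terminal payoffs (S − K): max(25.2, 0) = 25.2, max(-8.4, 0) = 0, max(-32.2, 0) = 0
Node u (S = 96): V_u = 1/1.03·[0.5143·25.2000 + 0.4857·0.0000] = 12.5825
Node d (S = 68): V_d = 1/1.03·[0.5143·0.0000 + 0.4857·0.0000] = 0.0000
Node 0 (S = 80): V_0 = 1/1.03·[0.5143·12.5825 + 0.4857·0.0000] = 6.2825

6.28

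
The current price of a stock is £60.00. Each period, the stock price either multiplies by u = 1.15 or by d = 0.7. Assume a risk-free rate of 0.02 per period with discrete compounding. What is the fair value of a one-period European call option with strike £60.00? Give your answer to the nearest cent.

£6.27

Risk-neutral probability p = (1 + 0.02 − 0.7)/(1.15 − 0.7) = 0.3200/0.4500 = 0.7111
Terminal stock prices: S_u = 69, S_d = 42
Terminal payoffs (S − K): max(9, 0) = 9, max(-18, 0) = 0
Node 0 (S = 60): V_0 = 1/1.02·[0.7111·9.0000 + 0.2889·0.0000] = 6.2745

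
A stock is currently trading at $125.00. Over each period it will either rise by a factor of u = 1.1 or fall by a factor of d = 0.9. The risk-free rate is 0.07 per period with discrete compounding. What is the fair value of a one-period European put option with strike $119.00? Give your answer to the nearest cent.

$0.91

Risk-neutral probability p = (1 + 0.07 − 0.9)/(1.1 − 0.9) = 0.1700/0.2000 = 0.8500
Terminal stock prices: S_u = 137.5, S_d = 112.5
Terminal payoffs (K − S): max(-18.5, 0) = 0, max(6.5, 0) = 6.5
Node 0 (S = 125): V_0 = 1/1.07·[0.8500·0.0000 + 0.1500·6.5000] = 0.9112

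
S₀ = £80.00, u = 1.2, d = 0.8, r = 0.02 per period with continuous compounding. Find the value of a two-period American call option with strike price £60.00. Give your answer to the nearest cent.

£24.06

Risk-neutral probability p = (e^0.02 − 0.8)/(1.2 − 0.8) = 0.2202/0.4000 = 0.5505
Terminal stock prices: S_uu = 115.2, S_ud = 76.8, S_dd = 51.2
Terminal payoffs (S − K): max(55.2, 0) = 55.2, max(16.8, 0) = 16.8, max(-8.8, 0) = 0
Node u (S = 96): continuation = e^(−0.02)·[0.5505·55.2000 + 0.4495·16.8000] = 37.1881; exercise value = 36.0000 ≤ continuation, so V_u = 37.1881
Node d (S = 64): continuation = e^(−0.02)·[0.5505·16.8000 + 0.4495·0.0000] = 9.0653; exercise value = 4.0000 ≤ continuation, so V_d = 9.0653
Node 0 (S = 80): continuation = e^(−0.02)·[0.5505·37.1881 + 0.4495·9.0653] = 24.0609; exercise value = 20.0000 ≤ continuation, so V_0 = 24.0609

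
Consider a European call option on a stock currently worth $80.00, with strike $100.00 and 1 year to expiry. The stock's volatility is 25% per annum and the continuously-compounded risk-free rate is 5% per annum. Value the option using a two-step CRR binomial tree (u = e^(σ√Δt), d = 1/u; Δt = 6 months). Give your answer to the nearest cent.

CRR parameters: u = e^(σ√Δt) = e^(0.25·√0.5) = 1.1934, d = 1/u = 0.8380
Per-period rate: rΔt = 0.05·0.5 = 0.025, so R = e^0.025 = 1.0253
Risk-neutral probability p = (e^0.025 − 0.8380)/(1.1934 − 0.8380) = 0.1873/0.3554 = 0.5272
Terminal stock prices: S_uu = 113.9, S_ud = 80, S_dd = 56.18
Terminal payoffs (S − K): max(13.93, 0) = 13.93, max(-20, 0) = 0, max(-43.82, 0) = 0
Node u (S = 95.47): V_u = e^(−0.025)·[0.5272·13.9295 + 0.4728·0.0000] = 7.1617
Node d (S = 67.04): V_d = e^(−0.025)·[0.5272·0.0000 + 0.4728·0.0000] = 0.0000
Node 0 (S = 80): V_0 = e^(−0.025)·[0.5272·7.1617 + 0.4728·0.0000] = 3.6821

$3.68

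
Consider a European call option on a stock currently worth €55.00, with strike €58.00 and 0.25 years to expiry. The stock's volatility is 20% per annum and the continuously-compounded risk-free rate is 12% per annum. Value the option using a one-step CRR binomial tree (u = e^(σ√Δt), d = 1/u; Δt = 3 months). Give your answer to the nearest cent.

CRR parameters: u = e^(σ√Δt) = e^(0.2·√0.25) = 1.1052, d = 1/u = 0.9048
Per-period rate: rΔt = 0.12·0.25 = 0.03, so R = e^0.03 = 1.0305
Risk-neutral probability p = (e^0.03 − 0.9048)/(1.1052 − 0.9048) = 0.1256/0.2003 = 0.6270
Terminal stock prices: S_u = 60.78, S_d = 49.77
Terminal payoffs (S − K): max(2.784, 0) = 2.784, max(-8.234, 0) = 0
Node 0 (S = 55): V_0 = e^(−0.03)·[0.6270·2.7844 + 0.3730·0.0000] = 1.6943

€1.69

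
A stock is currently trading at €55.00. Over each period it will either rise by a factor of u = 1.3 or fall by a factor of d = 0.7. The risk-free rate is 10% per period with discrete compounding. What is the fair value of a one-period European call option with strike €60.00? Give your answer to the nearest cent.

Risk-neutral probability p = (1 + 0.1 − 0.7)/(1.3 − 0.7) = 0.4000/0.6000 = 0.6667
Terminal stock prices: S_u = 71.5, S_d = 38.5
Terminal payoffs (S − K): max(11.5, 0) = 11.5, max(-21.5, 0) = 0
Node 0 (S = 55): V_0 = 1/1.1·[0.6667·11.5000 + 0.3333·0.0000] = 6.9697

€6.97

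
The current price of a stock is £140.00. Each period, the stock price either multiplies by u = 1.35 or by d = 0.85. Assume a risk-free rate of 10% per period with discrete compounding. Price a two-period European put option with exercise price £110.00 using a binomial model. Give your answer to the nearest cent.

£1.83

Risk-neutral probability p = (1 + 0.1 − 0.85)/(1.35 − 0.85) = 0.2500/0.5000 = 0.5000
Terminal stock prices: S_uu = 255.2, S_ud = 160.7, S_dd = 101.1
Terminal payoffs (K − S): max(-145.2, 0) = 0, max(-50.65, 0) = 0, max(8.85, 0) = 8.85
Node u (S = 189): V_u = 1/1.1·[0.5000·0.0000 + 0.5000·0.0000] = 0.0000
Node d (S = 119): V_d = 1/1.1·[0.5000·0.0000 + 0.5000·8.8500] = 4.0227
Node 0 (S = 140): V_0 = 1/1.1·[0.5000·0.0000 + 0.5000·4.0227] = 1.8285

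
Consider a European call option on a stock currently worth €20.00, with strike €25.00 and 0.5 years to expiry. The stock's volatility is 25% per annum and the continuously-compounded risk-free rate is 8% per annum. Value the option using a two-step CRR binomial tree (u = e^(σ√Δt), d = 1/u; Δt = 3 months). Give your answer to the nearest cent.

CRR parameters: u = e^(σ√Δt) = e^(0.25·√0.25) = 1.1331, d = 1/u = 0.8825
Per-period rate: rΔt = 0.08·0.25 = 0.02, so R = e^0.02 = 1.0202
Risk-neutral probability p = (e^0.02 − 0.8825)/(1.1331 − 0.8825) = 0.1377/0.2507 = 0.5494
Terminal stock prices: S_uu = 25.68, S_ud = 20, S_dd = 15.58
Terminal payoffs (S − K): max(0.6805, 0) = 0.6805, max(-5, 0) = 0, max(-9.424, 0) = 0
Node u (S = 22.66): V_u = e^(−0.02)·[0.5494·0.6805 + 0.4506·0.0000] = 0.3665
Node d (S = 17.65): V_d = e^(−0.02)·[0.5494·0.0000 + 0.4506·0.0000] = 0.0000
Node 0 (S = 20): V_0 = e^(−0.02)·[0.5494·0.3665 + 0.4506·0.0000] = 0.1973

€0.20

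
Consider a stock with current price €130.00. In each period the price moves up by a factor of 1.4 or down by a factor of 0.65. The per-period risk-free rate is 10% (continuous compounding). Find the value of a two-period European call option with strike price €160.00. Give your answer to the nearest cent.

€28.59

Risk-neutral probability p = (e^0.1 − 0.65)/(1.4 − 0.65) = 0.4552/0.7500 = 0.6069
Terminal stock prices: S_uu = 254.8, S_ud = 118.3, S_dd = 54.93
Terminal payoffs (S − K): max(94.8, 0) = 94.8, max(-41.7, 0) = 0, max(-105.1, 0) = 0
Node u (S = 182): V_u = e^(−0.1)·[0.6069·94.8000 + 0.3931·0.0000] = 52.0586
Node d (S = 84.5): V_d = e^(−0.1)·[0.6069·0.0000 + 0.3931·0.0000] = 0.0000
Node 0 (S = 130): V_0 = e^(−0.1)·[0.6069·52.0586 + 0.3931·0.0000] = 28.5875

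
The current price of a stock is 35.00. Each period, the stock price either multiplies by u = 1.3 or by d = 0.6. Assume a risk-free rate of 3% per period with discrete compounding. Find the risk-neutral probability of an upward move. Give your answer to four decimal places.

Risk-neutral probability p = (1 + 0.03 − 0.6)/(1.3 − 0.6) = 0.4300/0.7000 = 0.6143

p = 0.6143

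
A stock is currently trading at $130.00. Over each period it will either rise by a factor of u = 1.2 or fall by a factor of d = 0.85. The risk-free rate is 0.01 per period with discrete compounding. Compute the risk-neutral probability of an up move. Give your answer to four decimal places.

Risk-neutral probability p = (1 + 0.01 − 0.85)/(1.2 − 0.85) = 0.1600/0.3500 = 0.4571

p = 0.4571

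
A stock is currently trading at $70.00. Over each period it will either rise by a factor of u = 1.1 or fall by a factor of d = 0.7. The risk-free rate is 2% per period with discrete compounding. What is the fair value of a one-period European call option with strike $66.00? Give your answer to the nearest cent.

Risk-neutral probability p = (1 + 0.02 − 0.7)/(1.1 − 0.7) = 0.3200/0.4000 = 0.8000
Terminal stock prices: S_u = 77, S_d = 49
Terminal payoffs (S − K): max(11, 0) = 11, max(-17, 0) = 0
Node 0 (S = 70): V_0 = 1/1.02·[0.8000·11.0000 + 0.2000·0.0000] = 8.6275

$8.63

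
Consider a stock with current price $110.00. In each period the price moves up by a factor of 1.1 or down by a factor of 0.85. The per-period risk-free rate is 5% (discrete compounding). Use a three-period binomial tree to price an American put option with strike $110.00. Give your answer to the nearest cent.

$4.18

Risk-neutral probability p = (1 + 0.05 − 0.85)/(1.1 − 0.85) = 0.2000/0.2500 = 0.8000
Terminal stock prices: S_uuu = 146.4, S_uud = 113.1, S_udd = 87.42, S_ddd = 67.55
Terminal payoffs (K − S): max(-36.41, 0) = 0, max(-3.135, 0) = 0, max(22.58, 0) = 22.58, max(42.45, 0) = 42.45
Node uu (S = 133.1): continuation = 1/1.05·[0.8000·0.0000 + 0.2000·0.0000] = 0.0000; exercise value = 0.0000 ≤ continuation, so V_uu = 0.0000
Node ud (S = 102.9): continuation = 1/1.05·[0.8000·0.0000 + 0.2000·22.5775] = 4.3005; exercise value = 7.1500 > continuation, so V_ud = 7.1500 (exercise)
Node dd (S = 79.47): continuation = 1/1.05·[0.8000·22.5775 + 0.2000·42.4463] = 25.2869; exercise value = 30.5250 > continuation, so V_dd = 30.5250 (exercise)
Node u (S = 121): continuation = 1/1.05·[0.8000·0.0000 + 0.2000·7.1500] = 1.3619; exercise value = 0.0000 ≤ continuation, so V_u = 1.3619
Node d (S = 93.5): continuation = 1/1.05·[0.8000·7.1500 + 0.2000·30.5250] = 11.2619; exercise value = 16.5000 > continuation, so V_d = 16.5000 (exercise)
Node 0 (S = 110): continuation = 1/1.05·[0.8000·1.3619 + 0.2000·16.5000] = 4.1805; exercise value = 0.0000 ≤ continuation, so V_0 = 4.1805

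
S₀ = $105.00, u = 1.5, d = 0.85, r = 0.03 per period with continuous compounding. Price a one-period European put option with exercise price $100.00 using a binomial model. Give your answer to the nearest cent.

$7.54

Risk-neutral probability p = (e^0.03 − 0.85)/(1.5 − 0.85) = 0.1805/0.6500 = 0.2776
Terminal stock prices: S_u = 157.5, S_d = 89.25
Terminal payoffs (K − S): max(-57.5, 0) = 0, max(10.75, 0) = 10.75
Node 0 (S = 105): V_0 = e^(−0.03)·[0.2776·0.0000 + 0.7224·10.7500] = 7.5361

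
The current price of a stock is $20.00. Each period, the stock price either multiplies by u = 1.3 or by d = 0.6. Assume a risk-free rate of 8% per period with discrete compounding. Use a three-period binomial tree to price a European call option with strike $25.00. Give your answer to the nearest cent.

Risk-neutral probability p = (1 + 0.08 − 0.6)/(1.3 − 0.6) = 0.4800/0.7000 = 0.6857
Terminal stock prices: S_uuu = 43.94, S_uud = 20.28, S_udd = 9.36, S_ddd = 4.32
Terminal payoffs (S − K): max(18.94, 0) = 18.94, max(-4.72, 0) = 0, max(-15.64, 0) = 0, max(-20.68, 0) = 0
Node uu (S = 33.8): V_uu = 1/1.08·[0.6857·18.9400 + 0.3143·0.0000] = 12.0254
Node ud (S = 15.6): V_ud = 1/1.08·[0.6857·0.0000 + 0.3143·0.0000] = 0.0000
Node dd (S = 7.2): V_dd = 1/1.08·[0.6857·0.0000 + 0.3143·0.0000] = 0.0000
Node u (S = 26): V_u = 1/1.08·[0.6857·12.0254 + 0.3143·0.0000] = 7.6352
Node d (S = 12): V_d = 1/1.08·[0.6857·0.0000 + 0.3143·0.0000] = 0.0000
Node 0 (S = 20): V_0 = 1/1.08·[0.6857·7.6352 + 0.3143·0.0000] = 4.8477

$4.85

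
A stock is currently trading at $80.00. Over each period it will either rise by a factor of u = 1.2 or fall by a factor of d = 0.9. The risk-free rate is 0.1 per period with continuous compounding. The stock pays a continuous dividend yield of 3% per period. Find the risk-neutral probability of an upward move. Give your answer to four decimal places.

p = 0.5750

Per-period risk-free factor R = e^0.1 = 1.1052; dividend-adjusted growth = e^(0.1−0.03) = 1.0725.
Risk-neutral probability p = (1.0725 − 0.9)/(1.2 − 0.9) = 0.1725/0.3000 = 0.5750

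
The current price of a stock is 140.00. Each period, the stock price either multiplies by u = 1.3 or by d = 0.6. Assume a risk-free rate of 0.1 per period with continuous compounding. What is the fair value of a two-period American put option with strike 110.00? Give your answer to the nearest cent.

6.68

Risk-neutral probability p = (e^0.1 − 0.6)/(1.3 − 0.6) = 0.5052/0.7000 = 0.7217
Terminal stock prices: S_uu = 236.6, S_ud = 109.2, S_dd = 50.4
Terminal payoffs (K − S): max(-126.6, 0) = 0, max(0.8, 0) = 0.8, max(59.6, 0) = 59.6
Node u (S = 182): continuation = e^(−0.1)·[0.7217·0.0000 + 0.2783·0.8000] = 0.2015; exercise value = 0.0000 ≤ continuation, so V_u = 0.2015
Node d (S = 84): continuation = e^(−0.1)·[0.7217·0.8000 + 0.2783·59.6000] = 15.5321; exercise value = 26.0000 > continuation, so V_d = 26.0000 (exercise)
Node 0 (S = 140): continuation = e^(−0.1)·[0.7217·0.2015 + 0.2783·26.0000] = 6.6794; exercise value = 0.0000 ≤ continuation, so V_0 = 6.6794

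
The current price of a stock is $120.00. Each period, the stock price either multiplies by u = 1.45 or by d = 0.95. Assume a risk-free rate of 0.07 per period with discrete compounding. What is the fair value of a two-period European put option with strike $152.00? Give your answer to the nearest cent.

$22.05

Risk-neutral probability p = (1 + 0.07 − 0.95)/(1.45 − 0.95) = 0.1200/0.5000 = 0.2400
Terminal stock prices: S_uu = 252.3, S_ud = 165.3, S_dd = 108.3
Terminal payoffs (K − S): max(-100.3, 0) = 0, max(-13.3, 0) = 0, max(43.7, 0) = 43.7
Node u (S = 174): V_u = 1/1.07·[0.2400·0.0000 + 0.7600·0.0000] = 0.0000
Node d (S = 114): V_d = 1/1.07·[0.2400·0.0000 + 0.7600·43.7000] = 31.0393
Node 0 (S = 120): V_0 = 1/1.07·[0.2400·0.0000 + 0.7600·31.0393] = 22.0466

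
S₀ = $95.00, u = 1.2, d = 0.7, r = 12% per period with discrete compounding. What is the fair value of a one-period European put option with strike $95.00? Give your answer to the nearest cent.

Risk-neutral probability p = (1 + 0.12 − 0.7)/(1.2 − 0.7) = 0.4200/0.5000 = 0.8400
Terminal stock prices: S_u = 114, S_d = 66.5
Terminal payoffs (K − S): max(-19, 0) = 0, max(28.5, 0) = 28.5
Node 0 (S = 95): V_0 = 1/1.12·[0.8400·0.0000 + 0.1600·28.5000] = 4.0714

$4.07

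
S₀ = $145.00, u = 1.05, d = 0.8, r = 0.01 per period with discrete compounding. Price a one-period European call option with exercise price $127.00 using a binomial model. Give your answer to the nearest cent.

Risk-neutral probability p = (1 + 0.01 − 0.8)/(1.05 − 0.8) = 0.2100/0.2500 = 0.8400
Terminal stock prices: S_u = 152.2, S_d = 116
Terminal payoffs (S − K): max(25.25, 0) = 25.25, max(-11, 0) = 0
Node 0 (S = 145): V_0 = 1/1.01·[0.8400·25.2500 + 0.1600·0.0000] = 21.0000

$21.00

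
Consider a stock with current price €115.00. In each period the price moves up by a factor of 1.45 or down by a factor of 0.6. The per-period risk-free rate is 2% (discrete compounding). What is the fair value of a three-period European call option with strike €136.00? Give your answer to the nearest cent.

€27.56

Risk-neutral probability p = (1 + 0.02 − 0.6)/(1.45 − 0.6) = 0.4200/0.8500 = 0.4941
Terminal stock prices: S_uuu = 350.6, S_uud = 145.1, S_udd = 60.03, S_ddd = 24.84
Terminal payoffs (S − K): max(214.6, 0) = 214.6, max(9.072, 0) = 9.072, max(-75.97, 0) = 0, max(-111.2, 0) = 0
Node uu (S = 241.8): V_uu = 1/1.02·[0.4941·214.5919 + 0.5059·9.0725] = 108.4542
Node ud (S = 100): V_ud = 1/1.02·[0.4941·9.0725 + 0.5059·0.0000] = 4.3950
Node dd (S = 41.4): V_dd = 1/1.02·[0.4941·0.0000 + 0.5059·0.0000] = 0.0000
Node u (S = 166.8): V_u = 1/1.02·[0.4941·108.4542 + 0.5059·4.3950] = 54.7181
Node d (S = 69): V_d = 1/1.02·[0.4941·4.3950 + 0.5059·0.0000] = 2.1291
Node 0 (S = 115): V_0 = 1/1.02·[0.4941·54.7181 + 0.5059·2.1291] = 27.5630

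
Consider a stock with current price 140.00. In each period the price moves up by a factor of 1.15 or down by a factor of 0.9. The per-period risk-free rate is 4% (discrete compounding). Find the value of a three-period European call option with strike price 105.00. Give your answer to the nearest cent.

46.88

Risk-neutral probability p = (1 + 0.04 − 0.9)/(1.15 − 0.9) = 0.1400/0.2500 = 0.5600
Terminal stock prices: S_uuu = 212.9, S_uud = 166.6, S_udd = 130.4, S_ddd = 102.1
Terminal payoffs (S − K): max(107.9, 0) = 107.9, max(61.63, 0) = 61.63, max(25.41, 0) = 25.41, max(-2.94, 0) = 0
Node uu (S = 185.1): V_uu = 1/1.04·[0.5600·107.9225 + 0.4400·61.6350] = 84.1885
Node ud (S = 144.9): V_ud = 1/1.04·[0.5600·61.6350 + 0.4400·25.4100] = 43.9385
Node dd (S = 113.4): V_dd = 1/1.04·[0.5600·25.4100 + 0.4400·0.0000] = 13.6823
Node u (S = 161): V_u = 1/1.04·[0.5600·84.1885 + 0.4400·43.9385] = 63.9216
Node d (S = 126): V_d = 1/1.04·[0.5600·43.9385 + 0.4400·13.6823] = 29.4478
Node 0 (S = 140): V_0 = 1/1.04·[0.5600·63.9216 + 0.4400·29.4478] = 46.8780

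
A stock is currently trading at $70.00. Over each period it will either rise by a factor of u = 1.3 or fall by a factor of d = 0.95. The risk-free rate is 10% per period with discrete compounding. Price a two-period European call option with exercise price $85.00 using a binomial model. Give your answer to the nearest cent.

$5.64

Risk-neutral probability p = (1 + 0.1 − 0.95)/(1.3 − 0.95) = 0.1500/0.3500 = 0.4286
Terminal stock prices: S_uu = 118.3, S_ud = 86.45, S_dd = 63.17
Terminal payoffs (S − K): max(33.3, 0) = 33.3, max(1.45, 0) = 1.45, max(-21.83, 0) = 0
Node u (S = 91): V_u = 1/1.1·[0.4286·33.3000 + 0.5714·1.4500] = 13.7273
Node d (S = 66.5): V_d = 1/1.1·[0.4286·1.4500 + 0.5714·0.0000] = 0.5649
Node 0 (S = 70): V_0 = 1/1.1·[0.4286·13.7273 + 0.5714·0.5649] = 5.6418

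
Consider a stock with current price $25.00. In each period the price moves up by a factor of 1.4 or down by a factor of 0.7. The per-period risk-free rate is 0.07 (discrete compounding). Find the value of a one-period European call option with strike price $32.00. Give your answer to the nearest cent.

$1.48

Risk-neutral probability p = (1 + 0.07 − 0.7)/(1.4 − 0.7) = 0.3700/0.7000 = 0.5286
Terminal stock prices: S_u = 35, S_d = 17.5
Terminal payoffs (S − K): max(3, 0) = 3, max(-14.5, 0) = 0
Node 0 (S = 25): V_0 = 1/1.07·[0.5286·3.0000 + 0.4714·0.0000] = 1.4820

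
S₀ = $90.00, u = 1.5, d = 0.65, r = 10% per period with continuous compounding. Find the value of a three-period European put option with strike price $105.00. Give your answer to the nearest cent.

$18.28

Risk-neutral probability p = (e^0.1 − 0.65)/(1.5 − 0.65) = 0.4552/0.8500 = 0.5355
Terminal stock prices: S_uuu = 303.8, S_uud = 131.6, S_udd = 57.04, S_ddd = 24.72
Terminal payoffs (K − S): max(-198.8, 0) = 0, max(-26.62, 0) = 0, max(47.96, 0) = 47.96, max(80.28, 0) = 80.28
Node uu (S = 202.5): V_uu = e^(−0.1)·[0.5355·0.0000 + 0.4645·0.0000] = 0.0000
Node ud (S = 87.75): V_ud = e^(−0.1)·[0.5355·0.0000 + 0.4645·47.9625] = 20.1587
Node dd (S = 38.03): V_dd = e^(−0.1)·[0.5355·47.9625 + 0.4645·80.2837] = 56.9829
Node u (S = 135): V_u = e^(−0.1)·[0.5355·0.0000 + 0.4645·20.1587] = 8.4727
Node d (S = 58.5): V_d = e^(−0.1)·[0.5355·20.1587 + 0.4645·56.9829] = 33.7176
Node 0 (S = 90): V_0 = e^(−0.1)·[0.5355·8.4727 + 0.4645·33.7176] = 18.2769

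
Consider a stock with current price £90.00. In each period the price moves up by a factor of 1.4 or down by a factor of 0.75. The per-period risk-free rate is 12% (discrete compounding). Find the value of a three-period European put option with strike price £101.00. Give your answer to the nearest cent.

Risk-neutral probability p = (1 + 0.12 − 0.75)/(1.4 − 0.75) = 0.3700/0.6500 = 0.5692
Terminal stock prices: S_uuu = 247, S_uud = 132.3, S_udd = 70.87, S_ddd = 37.97
Terminal payoffs (K − S): max(-146, 0) = 0, max(-31.3, 0) = 0, max(30.13, 0) = 30.13, max(63.03, 0) = 63.03
Node uu (S = 176.4): V_uu = 1/1.12·[0.5692·0.0000 + 0.4308·0.0000] = 0.0000
Node ud (S = 94.5): V_ud = 1/1.12·[0.5692·0.0000 + 0.4308·30.1250] = 11.5865
Node dd (S = 50.62): V_dd = 1/1.12·[0.5692·30.1250 + 0.4308·63.0312] = 39.5536
Node u (S = 126): V_u = 1/1.12·[0.5692·0.0000 + 0.4308·11.5865] = 4.4564
Node d (S = 67.5): V_d = 1/1.12·[0.5692·11.5865 + 0.4308·39.5536] = 21.1017
Node 0 (S = 90): V_0 = 1/1.12·[0.5692·4.4564 + 0.4308·21.1017] = 10.3809

£10.38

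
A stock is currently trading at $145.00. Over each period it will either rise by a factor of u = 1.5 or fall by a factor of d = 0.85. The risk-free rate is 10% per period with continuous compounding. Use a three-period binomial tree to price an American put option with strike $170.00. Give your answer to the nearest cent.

$27.07

Risk-neutral probability p = (e^0.1 − 0.85)/(1.5 − 0.85) = 0.2552/0.6500 = 0.3926
Terminal stock prices: S_uuu = 489.4, S_uud = 277.3, S_udd = 157.1, S_ddd = 89.05
Terminal payoffs (K − S): max(-319.4, 0) = 0, max(-107.3, 0) = 0, max(12.86, 0) = 12.86, max(80.95, 0) = 80.95
Node uu (S = 326.2): continuation = e^(−0.1)·[0.3926·0.0000 + 0.6074·0.0000] = 0.0000; exercise value = 0.0000 ≤ continuation, so V_uu = 0.0000
Node ud (S = 184.9): continuation = e^(−0.1)·[0.3926·0.0000 + 0.6074·12.8563] = 7.0661; exercise value = 0.0000 ≤ continuation, so V_ud = 7.0661
Node dd (S = 104.8): continuation = e^(−0.1)·[0.3926·12.8563 + 0.6074·80.9519] = 49.0599; exercise value = 65.2375 > continuation, so V_dd = 65.2375 (exercise)
Node u (S = 217.5): continuation = e^(−0.1)·[0.3926·0.0000 + 0.6074·7.0661] = 3.8837; exercise value = 0.0000 ≤ continuation, so V_u = 3.8837
Node d (S = 123.2): continuation = e^(−0.1)·[0.3926·7.0661 + 0.6074·65.2375] = 38.3661; exercise value = 46.7500 > continuation, so V_d = 46.7500 (exercise)
Node 0 (S = 145): continuation = e^(−0.1)·[0.3926·3.8837 + 0.6074·46.7500] = 27.0745; exercise value = 25.0000 ≤ continuation, so V_0 = 27.0745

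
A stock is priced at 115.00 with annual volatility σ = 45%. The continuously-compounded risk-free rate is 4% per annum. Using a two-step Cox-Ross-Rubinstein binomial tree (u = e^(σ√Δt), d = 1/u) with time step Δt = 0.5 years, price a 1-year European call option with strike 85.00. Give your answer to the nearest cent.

40.29

CRR parameters: u = e^(σ√Δt) = e^(0.45·√0.5) = 1.3746, d = 1/u = 0.7275
Per-period rate: rΔt = 0.04·0.5 = 0.02, so R = e^0.02 = 1.0202
Risk-neutral probability p = (e^0.02 − 0.7275)/(1.3746 − 0.7275) = 0.2927/0.6472 = 0.4523
Terminal stock prices: S_uu = 217.3, S_ud = 115, S_dd = 60.86
Terminal payoffs (S − K): max(132.3, 0) = 132.3, max(30, 0) = 30, max(-24.14, 0) = 0
Node u (S = 158.1): V_u = e^(−0.02)·[0.4523·132.3107 + 0.5477·30.0000] = 74.7677
Node d (S = 83.66): V_d = e^(−0.02)·[0.4523·30.0000 + 0.5477·0.0000] = 13.3012
Node 0 (S = 115): V_0 = e^(−0.02)·[0.4523·74.7677 + 0.5477·13.3012] = 40.2903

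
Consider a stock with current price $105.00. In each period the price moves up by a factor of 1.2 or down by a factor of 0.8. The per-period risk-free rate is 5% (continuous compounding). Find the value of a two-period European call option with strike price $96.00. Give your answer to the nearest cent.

$21.74

Risk-neutral probability p = (e^0.05 − 0.8)/(1.2 − 0.8) = 0.2513/0.4000 = 0.6282
Terminal stock prices: S_uu = 151.2, S_ud = 100.8, S_dd = 67.2
Terminal payoffs (S − K): max(55.2, 0) = 55.2, max(4.8, 0) = 4.8, max(-28.8, 0) = 0
Node u (S = 126): V_u = e^(−0.05)·[0.6282·55.2000 + 0.3718·4.8000] = 34.6820
Node d (S = 84): V_d = e^(−0.05)·[0.6282·4.8000 + 0.3718·0.0000] = 2.8682
Node 0 (S = 105): V_0 = e^(−0.05)·[0.6282·34.6820 + 0.3718·2.8682] = 21.7384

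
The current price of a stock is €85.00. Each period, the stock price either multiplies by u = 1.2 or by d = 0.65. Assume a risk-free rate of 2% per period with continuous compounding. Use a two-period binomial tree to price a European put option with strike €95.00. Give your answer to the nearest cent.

€18.20

Risk-neutral probability p = (e^0.02 − 0.65)/(1.2 − 0.65) = 0.3702/0.5500 = 0.6731
Terminal stock prices: S_uu = 122.4, S_ud = 66.3, S_dd = 35.91
Terminal payoffs (K − S): max(-27.4, 0) = 0, max(28.7, 0) = 28.7, max(59.09, 0) = 59.09
Node u (S = 102): V_u = e^(−0.02)·[0.6731·0.0000 + 0.3269·28.7000] = 9.1964
Node d (S = 55.25): V_d = e^(−0.02)·[0.6731·28.7000 + 0.3269·59.0875] = 37.8689
Node 0 (S = 85): V_0 = e^(−0.02)·[0.6731·9.1964 + 0.3269·37.8689] = 18.2019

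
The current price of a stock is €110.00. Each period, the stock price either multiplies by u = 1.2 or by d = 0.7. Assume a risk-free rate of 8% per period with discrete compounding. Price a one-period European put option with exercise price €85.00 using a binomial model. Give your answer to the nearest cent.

€1.78

Risk-neutral probability p = (1 + 0.08 − 0.7)/(1.2 − 0.7) = 0.3800/0.5000 = 0.7600
Terminal stock prices: S_u = 132, S_d = 77
Terminal payoffs (K − S): max(-47, 0) = 0, max(8, 0) = 8
Node 0 (S = 110): V_0 = 1/1.08·[0.7600·0.0000 + 0.2400·8.0000] = 1.7778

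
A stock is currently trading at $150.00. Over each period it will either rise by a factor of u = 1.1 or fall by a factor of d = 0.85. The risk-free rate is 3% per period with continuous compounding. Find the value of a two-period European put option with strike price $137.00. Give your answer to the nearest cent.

Risk-neutral probability p = (e^0.03 − 0.85)/(1.1 − 0.85) = 0.1805/0.2500 = 0.7218
Terminal stock prices: S_uu = 181.5, S_ud = 140.2, S_dd = 108.4
Terminal payoffs (K − S): max(-44.5, 0) = 0, max(-3.25, 0) = 0, max(28.63, 0) = 28.63
Node u (S = 165): V_u = e^(−0.03)·[0.7218·0.0000 + 0.2782·0.0000] = 0.0000
Node d (S = 127.5): V_d = e^(−0.03)·[0.7218·0.0000 + 0.2782·28.6250] = 7.7276
Node 0 (S = 150): V_0 = e^(−0.03)·[0.7218·0.0000 + 0.2782·7.7276] = 2.0861

$2.09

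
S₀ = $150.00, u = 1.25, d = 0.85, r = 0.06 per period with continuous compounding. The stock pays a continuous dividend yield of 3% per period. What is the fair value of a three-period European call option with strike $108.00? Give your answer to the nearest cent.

Per-period risk-free factor R = e^0.06 = 1.0618; dividend-adjusted growth = e^(0.06−0.03) = 1.0305.
Risk-neutral probability p = (1.0305 − 0.85)/(1.25 − 0.85) = 0.1805/0.4000 = 0.4511
Terminal stock prices: S_uuu = 293, S_uud = 199.2, S_udd = 135.5, S_ddd = 92.12
Terminal payoffs (S − K): max(185, 0) = 185, max(91.22, 0) = 91.22, max(27.47, 0) = 27.47, max(-15.88, 0) = 0
Node uu (S = 234.4): V_uu = e^(−0.06)·[0.4511·184.9688 + 0.5489·91.2188] = 125.7376
Node ud (S = 159.4): V_ud = e^(−0.06)·[0.4511·91.2188 + 0.5489·27.4687] = 52.9542
Node dd (S = 108.4): V_dd = e^(−0.06)·[0.4511·27.4687 + 0.5489·0.0000] = 11.6705
Node u (S = 187.5): V_u = e^(−0.06)·[0.4511·125.7376 + 0.5489·52.9542] = 80.7934
Node d (S = 127.5): V_d = e^(−0.06)·[0.4511·52.9542 + 0.5489·11.6705] = 28.5308
Node 0 (S = 150): V_0 = e^(−0.06)·[0.4511·80.7934 + 0.5489·28.5308] = 49.0738

$49.07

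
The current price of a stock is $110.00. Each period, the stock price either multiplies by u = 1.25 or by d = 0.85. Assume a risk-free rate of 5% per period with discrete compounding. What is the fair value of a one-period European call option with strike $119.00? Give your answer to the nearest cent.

Risk-neutral probability p = (1 + 0.05 − 0.85)/(1.25 − 0.85) = 0.2000/0.4000 = 0.5000
Terminal stock prices: S_u = 137.5, S_d = 93.5
Terminal payoffs (S − K): max(18.5, 0) = 18.5, max(-25.5, 0) = 0
Node 0 (S = 110): V_0 = 1/1.05·[0.5000·18.5000 + 0.5000·0.0000] = 8.8095

$8.81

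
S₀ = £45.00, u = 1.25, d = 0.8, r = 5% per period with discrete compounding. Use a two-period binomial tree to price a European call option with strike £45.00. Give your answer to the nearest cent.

£7.09

Risk-neutral probability p = (1 + 0.05 − 0.8)/(1.25 − 0.8) = 0.2500/0.4500 = 0.5556
Terminal stock prices: S_uu = 70.31, S_ud = 45, S_dd = 28.8
Terminal payoffs (S − K): max(25.31, 0) = 25.31, max(0, 0) = 0, max(-16.2, 0) = 0
Node u (S = 56.25): V_u = 1/1.05·[0.5556·25.3125 + 0.4444·0.0000] = 13.3929
Node d (S = 36): V_d = 1/1.05·[0.5556·0.0000 + 0.4444·0.0000] = 0.0000
Node 0 (S = 45): V_0 = 1/1.05·[0.5556·13.3929 + 0.4444·0.0000] = 7.0862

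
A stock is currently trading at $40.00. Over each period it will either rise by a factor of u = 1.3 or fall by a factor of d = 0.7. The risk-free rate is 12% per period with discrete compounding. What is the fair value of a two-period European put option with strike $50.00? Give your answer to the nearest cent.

Risk-neutral probability p = (1 + 0.12 − 0.7)/(1.3 − 0.7) = 0.4200/0.6000 = 0.7000
Terminal stock prices: S_uu = 67.6, S_ud = 36.4, S_dd = 19.6
Terminal payoffs (K − S): max(-17.6, 0) = 0, max(13.6, 0) = 13.6, max(30.4, 0) = 30.4
Node u (S = 52): V_u = 1/1.12·[0.7000·0.0000 + 0.3000·13.6000] = 3.6429
Node d (S = 28): V_d = 1/1.12·[0.7000·13.6000 + 0.3000·30.4000] = 16.6429
Node 0 (S = 40): V_0 = 1/1.12·[0.7000·3.6429 + 0.3000·16.6429] = 6.7347

$6.73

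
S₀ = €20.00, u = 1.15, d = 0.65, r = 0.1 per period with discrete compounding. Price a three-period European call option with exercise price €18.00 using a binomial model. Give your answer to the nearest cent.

Risk-neutral probability p = (1 + 0.1 − 0.65)/(1.15 − 0.65) = 0.4500/0.5000 = 0.9000
Terminal stock prices: S_uuu = 30.42, S_uud = 17.19, S_udd = 9.718, S_ddd = 5.492
Terminal payoffs (S − K): max(12.42, 0) = 12.42, max(-0.8075, 0) = 0, max(-8.282, 0) = 0, max(-12.51, 0) = 0
Node uu (S = 26.45): V_uu = 1/1.1·[0.9000·12.4175 + 0.1000·0.0000] = 10.1598
Node ud (S = 14.95): V_ud = 1/1.1·[0.9000·0.0000 + 0.1000·0.0000] = 0.0000
Node dd (S = 8.45): V_dd = 1/1.1·[0.9000·0.0000 + 0.1000·0.0000] = 0.0000
Node u (S = 23): V_u = 1/1.1·[0.9000·10.1598 + 0.1000·0.0000] = 8.3125
Node d (S = 13): V_d = 1/1.1·[0.9000·0.0000 + 0.1000·0.0000] = 0.0000
Node 0 (S = 20): V_0 = 1/1.1·[0.9000·8.3125 + 0.1000·0.0000] = 6.8012

€6.80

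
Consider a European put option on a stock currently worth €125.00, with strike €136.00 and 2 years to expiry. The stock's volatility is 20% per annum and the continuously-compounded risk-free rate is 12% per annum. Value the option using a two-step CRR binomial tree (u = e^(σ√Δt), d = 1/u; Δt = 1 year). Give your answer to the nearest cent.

€5.33

CRR parameters: u = e^(σ√Δt) = e^(0.2·√1) = 1.2214, d = 1/u = 0.8187
Per-period rate: rΔt = 0.12·1 = 0.12, so R = e^0.12 = 1.1275
Risk-neutral probability p = (e^0.12 − 0.8187)/(1.2214 − 0.8187) = 0.3088/0.4027 = 0.7668
Terminal stock prices: S_uu = 186.5, S_ud = 125, S_dd = 83.79
Terminal payoffs (K − S): max(-50.48, 0) = 0, max(11, 0) = 11, max(52.21, 0) = 52.21
Node u (S = 152.7): V_u = e^(−0.12)·[0.7668·0.0000 + 0.2332·11.0000] = 2.2752
Node d (S = 102.3): V_d = e^(−0.12)·[0.7668·11.0000 + 0.2332·52.2100] = 18.2798
Node 0 (S = 125): V_0 = e^(−0.12)·[0.7668·2.2752 + 0.2332·18.2798] = 5.3283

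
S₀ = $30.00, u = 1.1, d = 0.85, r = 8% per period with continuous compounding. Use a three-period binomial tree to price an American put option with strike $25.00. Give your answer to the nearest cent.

$0.02

Risk-neutral probability p = (e^0.08 − 0.85)/(1.1 − 0.85) = 0.2333/0.2500 = 0.9331
Terminal stock prices: S_uuu = 39.93, S_uud = 30.86, S_udd = 23.84, S_ddd = 18.42
Terminal payoffs (K − S): max(-14.93, 0) = 0, max(-5.855, 0) = 0, max(1.158, 0) = 1.158, max(6.576, 0) = 6.576
Node uu (S = 36.3): continuation = e^(−0.08)·[0.9331·0.0000 + 0.0669·0.0000] = 0.0000; exercise value = 0.0000 ≤ continuation, so V_uu = 0.0000
Node ud (S = 28.05): continuation = e^(−0.08)·[0.9331·0.0000 + 0.0669·1.1575] = 0.0714; exercise value = 0.0000 ≤ continuation, so V_ud = 0.0714
Node dd (S = 21.67): continuation = e^(−0.08)·[0.9331·1.1575 + 0.0669·6.5763] = 1.4029; exercise value = 3.3250 > continuation, so V_dd = 3.3250 (exercise)
Node u (S = 33): continuation = e^(−0.08)·[0.9331·0.0000 + 0.0669·0.0714] = 0.0044; exercise value = 0.0000 ≤ continuation, so V_u = 0.0044
Node d (S = 25.5): continuation = e^(−0.08)·[0.9331·0.0714 + 0.0669·3.3250] = 0.2667; exercise value = 0.0000 ≤ continuation, so V_d = 0.2667
Node 0 (S = 30): continuation = e^(−0.08)·[0.9331·0.0044 + 0.0669·0.2667] = 0.0203; exercise value = 0.0000 ≤ continuation, so V_0 = 0.0203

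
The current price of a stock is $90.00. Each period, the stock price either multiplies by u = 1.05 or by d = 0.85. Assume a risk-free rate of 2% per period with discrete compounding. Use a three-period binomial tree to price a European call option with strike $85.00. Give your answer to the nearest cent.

Risk-neutral probability p = (1 + 0.02 − 0.85)/(1.05 − 0.85) = 0.1700/0.2000 = 0.8500
Terminal stock prices: S_uuu = 104.2, S_uud = 84.34, S_udd = 68.28, S_ddd = 55.27
Terminal payoffs (S − K): max(19.19, 0) = 19.19, max(-0.6587, 0) = 0, max(-16.72, 0) = 0, max(-29.73, 0) = 0
Node uu (S = 99.23): V_uu = 1/1.02·[0.8500·19.1863 + 0.1500·0.0000] = 15.9885
Node ud (S = 80.33): V_ud = 1/1.02·[0.8500·0.0000 + 0.1500·0.0000] = 0.0000
Node dd (S = 65.02): V_dd = 1/1.02·[0.8500·0.0000 + 0.1500·0.0000] = 0.0000
Node u (S = 94.5): V_u = 1/1.02·[0.8500·15.9885 + 0.1500·0.0000] = 13.3238
Node d (S = 76.5): V_d = 1/1.02·[0.8500·0.0000 + 0.1500·0.0000] = 0.0000
Node 0 (S = 90): V_0 = 1/1.02·[0.8500·13.3238 + 0.1500·0.0000] = 11.1032

$11.10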